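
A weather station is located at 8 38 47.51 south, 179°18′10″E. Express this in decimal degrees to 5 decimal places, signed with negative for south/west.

Lat: 8° + 38/60 + 47.51/3600 = 8 + 0.633333 + 0.013197 = 8.646531
S → negative
Lon: 18′ + 10″ = 18.16667′; 179 + 18.16667/60 = 179.302778
E ⇒ keep positive

-8.64653, 179.30278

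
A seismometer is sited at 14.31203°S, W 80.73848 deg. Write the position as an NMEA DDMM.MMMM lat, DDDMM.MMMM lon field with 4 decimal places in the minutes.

1418.7218,S / 08044.3088,W

Lat: 14° + 0.312030 × 60 = 14° 18.721800′
Lon: fractional part 0.738480 → 44.308800 minutes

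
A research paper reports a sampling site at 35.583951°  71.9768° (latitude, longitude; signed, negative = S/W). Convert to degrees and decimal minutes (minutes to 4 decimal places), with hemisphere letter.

35° 35.0371′ N, 71° 58.6080′ E

Lat: minutes = (35.583951 − 35) × 60 = 35.037060
λ: fractional part 0.976800 → 58.608000 minutes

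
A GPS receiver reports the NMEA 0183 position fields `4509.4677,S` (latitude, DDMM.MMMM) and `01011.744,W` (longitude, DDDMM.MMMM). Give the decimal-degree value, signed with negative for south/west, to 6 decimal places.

-45.157795, -10.195733

Lat: split at 2 digits → 45° and 9.4677′; 45 + 9.4677/60 = 45.1577950
S ⇒ negate
Longitude: split at 3 digits → 010° and 11.744′; 10 + 11.744/60 = 10.1957333
W → negative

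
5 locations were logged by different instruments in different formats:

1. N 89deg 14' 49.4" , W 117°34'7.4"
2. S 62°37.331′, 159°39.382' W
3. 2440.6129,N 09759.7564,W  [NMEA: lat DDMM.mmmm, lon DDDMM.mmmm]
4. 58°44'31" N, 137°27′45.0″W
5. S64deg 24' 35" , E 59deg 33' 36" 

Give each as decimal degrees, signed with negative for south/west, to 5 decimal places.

1. 89.24706, -117.56872
2. -62.62218, -159.65637
3. 24.67688, -97.99594
4. 58.74194, -137.46250
5. -64.40972, 59.56000

Point 1:
  Lat: 14′ + 49.4″ = 14.82333′; 89 + 14.82333/60 = 89.247056
  N → positive
  λ: 34′ + 7.4″ = 34.12333′; 117 + 34.12333/60 = 117.568722
  W ⇒ negate
Point 2:
  Latitude: 62 + 37.331/60 = 62.622183
  S → negative
  Lon: 39.382′ = 0.656367°; total 159.656367
  W → negative
Point 3:
  Lat: degrees = first 2 digits = 24, minutes = 40.6129; 24 + 40.6129/60 = 24.676882
  N ⇒ keep positive
  λ: split at 3 digits → 097° and 59.7564′; 97 + 59.7564/60 = 97.995940
  W ⇒ negate
Point 4:
  Latitude: 58° + 44/60 + 31/3600 = 58 + 0.733333 + 0.008611 = 58.741944
  N ⇒ keep positive
  Longitude: 27′ + 45″ = 27.75000′; 137 + 27.75000/60 = 137.462500
  hemisphere W, so the sign is −
Point 5:
  Lat: 24′ + 35″ = 24.58333′; 64 + 24.58333/60 = 64.409722
  S → negative
  Longitude: 33′ + 36″ = 33.60000′; 59 + 33.60000/60 = 59.560000
  E → positive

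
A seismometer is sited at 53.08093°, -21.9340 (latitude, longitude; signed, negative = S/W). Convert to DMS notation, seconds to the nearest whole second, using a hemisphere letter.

Latitude: 0.080930° → 4.85580′; 0.85580 × 60 = 51.35″
Longitude is negative → W; |value| = 21.934000
λ: 0.934000° → 56.04000′; 0.04000 × 60 = 2.40″

53°04′51″ N, 21°56′2″ W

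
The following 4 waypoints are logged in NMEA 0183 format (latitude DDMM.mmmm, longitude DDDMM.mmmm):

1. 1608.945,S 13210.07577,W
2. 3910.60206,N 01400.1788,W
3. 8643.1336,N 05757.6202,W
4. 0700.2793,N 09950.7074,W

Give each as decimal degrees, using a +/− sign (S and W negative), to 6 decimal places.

Point 1:
  φ: split at 2 digits → 16° and 8.945′; 16 + 8.945/60 = 16.1490833
  hemisphere S, so the sign is −
  Lon: split at 3 digits → 132° and 10.07577′; 132 + 10.07577/60 = 132.1679295
  W ⇒ negate
Point 2:
  Latitude: degrees = first 2 digits = 39, minutes = 10.60206; 39 + 10.60206/60 = 39.1767010
  N ⇒ keep positive
  Lon: degrees = first 3 digits = 14, minutes = 0.1788; 14 + 0.1788/60 = 14.0029800
  hemisphere W, so the sign is −
Point 3:
  Lat: split at 2 digits → 86° and 43.1336′; 86 + 43.1336/60 = 86.7188933
  N ⇒ keep positive
  Longitude: split at 3 digits → 057° and 57.6202′; 57 + 57.6202/60 = 57.9603367
  hemisphere W, so the sign is −
Point 4:
  Latitude: split at 2 digits → 07° and 0.2793′; 7 + 0.2793/60 = 7.0046550
  N ⇒ keep positive
  λ: degrees = first 3 digits = 99, minutes = 50.7074; 99 + 50.7074/60 = 99.8451233
  W ⇒ negate

1. -16.149083, -132.167930
2. 39.176701, -14.002980
3. 86.718893, -57.960337
4. 7.004655, -99.845123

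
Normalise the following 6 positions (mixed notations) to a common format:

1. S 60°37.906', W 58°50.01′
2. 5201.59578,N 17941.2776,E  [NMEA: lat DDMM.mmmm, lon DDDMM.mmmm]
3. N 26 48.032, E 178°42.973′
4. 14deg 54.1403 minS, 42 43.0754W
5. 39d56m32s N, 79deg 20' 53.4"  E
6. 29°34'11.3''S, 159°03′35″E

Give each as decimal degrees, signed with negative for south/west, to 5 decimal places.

Point 1:
  Latitude: 37.906′ = 0.631767°; total 60.631767
  S ⇒ negate
  Longitude: 58 + 50.01/60 = 58.833500
  W → negative
Point 2:
  φ: degrees = first 2 digits = 52, minutes = 1.59578; 52 + 1.59578/60 = 52.026596
  N → positive
  Lon: degrees = first 3 digits = 179, minutes = 41.2776; 179 + 41.2776/60 = 179.687960
  E ⇒ keep positive
Point 3:
  Lat: 26 + 48.032/60 = 26.800533
  N → positive
  Lon: 42.973′ = 0.716217°; total 178.716217
  E ⇒ keep positive
Point 4:
  Latitude: 14 + 54.1403/60 = 14.902338
  hemisphere S, so the sign is −
  Lon: 42 + 43.0754/60 = 42.717923
  W ⇒ negate
Point 5:
  Latitude: 56′ + 32″ = 56.53333′; 39 + 56.53333/60 = 39.942222
  N → positive
  λ: 79 + 20/60 + 53.4/3600 = 79.348167
  E ⇒ keep positive
Point 6:
  Latitude: 29 + 34/60 + 11.3/3600 = 29.569806
  hemisphere S, so the sign is −
  λ: 159° + 3/60 + 35/3600 = 159 + 0.050000 + 0.009722 = 159.059722
  E ⇒ keep positive

1. -60.63177, -58.83350
2. 52.02660, 179.68796
3. 26.80053, 178.71622
4. -14.90234, -42.71792
5. 39.94222, 79.34817
6. -29.56981, 159.05972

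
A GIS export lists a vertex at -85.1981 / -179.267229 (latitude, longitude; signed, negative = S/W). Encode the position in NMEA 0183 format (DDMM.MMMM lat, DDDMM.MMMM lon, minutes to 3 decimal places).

Latitude is negative → S; |value| = 85.198100
Latitude: fractional part 0.198100 → 11.88600 minutes
Longitude is negative → W; |value| = 179.267229
λ: 179° + 0.267229 × 60 = 179° 16.03374′

8511.886,S / 17916.034,W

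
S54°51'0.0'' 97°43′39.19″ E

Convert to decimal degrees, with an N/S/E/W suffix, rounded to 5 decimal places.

54.85000° S, 97.72755° E

Latitude: 51′ + 0″ = 51.00000′; 54 + 51.00000/60 = 54.850000
Longitude: 43′ + 39.19″ = 43.65317′; 97 + 43.65317/60 = 97.727553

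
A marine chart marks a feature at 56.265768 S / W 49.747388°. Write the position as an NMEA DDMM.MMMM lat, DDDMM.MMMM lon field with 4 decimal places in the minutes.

Lat: 56° + 0.265768 × 60 = 56° 15.946080′
Lon: minutes = (49.747388 − 49) × 60 = 44.843280

5615.9461,S / 04944.8433,W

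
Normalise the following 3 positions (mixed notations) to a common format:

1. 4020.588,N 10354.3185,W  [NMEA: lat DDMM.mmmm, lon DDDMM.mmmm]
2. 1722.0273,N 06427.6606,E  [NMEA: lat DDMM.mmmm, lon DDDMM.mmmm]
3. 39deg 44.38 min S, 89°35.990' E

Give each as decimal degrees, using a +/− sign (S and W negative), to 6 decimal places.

1. 40.343133, -103.905308
2. 17.367122, 64.461010
3. -39.739667, 89.599833

Point 1:
  Lat: split at 2 digits → 40° and 20.588′; 40 + 20.588/60 = 40.3431333
  N ⇒ keep positive
  Longitude: split at 3 digits → 103° and 54.3185′; 103 + 54.3185/60 = 103.9053083
  W ⇒ negate
Point 2:
  φ: degrees = first 2 digits = 17, minutes = 22.0273; 17 + 22.0273/60 = 17.3671217
  N → positive
  λ: split at 3 digits → 064° and 27.6606′; 64 + 27.6606/60 = 64.4610100
  E → positive
Point 3:
  Lat: 44.38′ = 0.739667°; total 39.7396667
  hemisphere S, so the sign is −
  Lon: 35.99′ = 0.599833°; total 89.5998333
  E ⇒ keep positive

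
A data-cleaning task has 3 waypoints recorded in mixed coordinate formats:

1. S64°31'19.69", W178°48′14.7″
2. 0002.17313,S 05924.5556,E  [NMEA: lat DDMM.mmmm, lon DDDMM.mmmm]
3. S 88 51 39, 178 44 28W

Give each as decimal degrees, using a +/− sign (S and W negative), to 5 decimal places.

Point 1:
  Latitude: 64 + 31/60 + 19.69/3600 = 64.522136
  S → negative
  Lon: 178° + 48/60 + 14.7/3600 = 178 + 0.800000 + 0.004083 = 178.804083
  hemisphere W, so the sign is −
Point 2:
  Lat: split at 2 digits → 00° and 2.17313′; 0 + 2.17313/60 = 0.036219
  hemisphere S, so the sign is −
  λ: degrees = first 3 digits = 59, minutes = 24.5556; 59 + 24.5556/60 = 59.409260
  E ⇒ keep positive
Point 3:
  Latitude: 88 + 51/60 + 39/3600 = 88.860833
  S → negative
  Longitude: 44′ + 28″ = 44.46667′; 178 + 44.46667/60 = 178.741111
  hemisphere W, so the sign is −

1. -64.52214, -178.80408
2. -0.03622, 59.40926
3. -88.86083, -178.74111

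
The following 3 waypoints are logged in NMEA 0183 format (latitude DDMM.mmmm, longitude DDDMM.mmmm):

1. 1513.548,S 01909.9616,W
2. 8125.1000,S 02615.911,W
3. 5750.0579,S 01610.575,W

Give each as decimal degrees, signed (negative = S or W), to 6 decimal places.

Point 1:
  φ: degrees = first 2 digits = 15, minutes = 13.548; 15 + 13.548/60 = 15.2258000
  hemisphere S, so the sign is −
  Lon: degrees = first 3 digits = 19, minutes = 9.9616; 19 + 9.9616/60 = 19.1660267
  W ⇒ negate
Point 2:
  φ: degrees = first 2 digits = 81, minutes = 25.1; 81 + 25.1/60 = 81.4183333
  hemisphere S, so the sign is −
  Lon: split at 3 digits → 026° and 15.911′; 26 + 15.911/60 = 26.2651833
  W → negative
Point 3:
  φ: split at 2 digits → 57° and 50.0579′; 57 + 50.0579/60 = 57.8342983
  S → negative
  Longitude: degrees = first 3 digits = 16, minutes = 10.575; 16 + 10.575/60 = 16.1762500
  W → negative

1. -15.225800, -19.166027
2. -81.418333, -26.265183
3. -57.834298, -16.176250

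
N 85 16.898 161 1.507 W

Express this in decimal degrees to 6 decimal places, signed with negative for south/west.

Lat: 85 + 16.898/60 = 85.2816333
N → positive
λ: 161 + 1.507/60 = 161.0251167
W → negative

85.281633, -161.025117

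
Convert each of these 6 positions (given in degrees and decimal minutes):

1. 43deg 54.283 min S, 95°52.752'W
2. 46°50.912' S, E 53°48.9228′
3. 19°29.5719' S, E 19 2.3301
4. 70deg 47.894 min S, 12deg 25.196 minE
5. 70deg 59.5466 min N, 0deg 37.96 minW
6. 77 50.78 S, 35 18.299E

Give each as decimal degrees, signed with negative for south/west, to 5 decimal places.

1. -43.90472, -95.87920
2. -46.84853, 53.81538
3. -19.49287, 19.03884
4. -70.79823, 12.41993
5. 70.99244, -0.63267
6. -77.84633, 35.30498

Point 1:
  φ: 54.283′ = 0.904717°; total 43.904717
  S → negative
  λ: 95 + 52.752/60 = 95.879200
  hemisphere W, so the sign is −
Point 2:
  Lat: 50.912′ = 0.848533°; total 46.848533
  S ⇒ negate
  Longitude: 48.9228′ = 0.815380°; total 53.815380
  E ⇒ keep positive
Point 3:
  φ: 19 + 29.5719/60 = 19.492865
  S ⇒ negate
  λ: 19 + 2.3301/60 = 19.038835
  E ⇒ keep positive
Point 4:
  Latitude: 70 + 47.894/60 = 70.798233
  hemisphere S, so the sign is −
  Lon: 12 + 25.196/60 = 12.419933
  E ⇒ keep positive
Point 5:
  φ: 70 + 59.5466/60 = 70.992443
  N ⇒ keep positive
  λ: 37.96′ = 0.632667°; total 0.632667
  W ⇒ negate
Point 6:
  Lat: 50.78′ = 0.846333°; total 77.846333
  hemisphere S, so the sign is −
  λ: 18.299′ = 0.304983°; total 35.304983
  E ⇒ keep positive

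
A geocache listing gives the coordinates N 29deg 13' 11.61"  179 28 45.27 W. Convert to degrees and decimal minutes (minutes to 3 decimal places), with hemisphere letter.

29° 13.194′ N, 179° 28.755′ W

φ: seconds/60 = 0.19350; minutes = 13 + 0.19350 = 13.19350
λ: seconds/60 = 0.75450; minutes = 28 + 0.75450 = 28.75450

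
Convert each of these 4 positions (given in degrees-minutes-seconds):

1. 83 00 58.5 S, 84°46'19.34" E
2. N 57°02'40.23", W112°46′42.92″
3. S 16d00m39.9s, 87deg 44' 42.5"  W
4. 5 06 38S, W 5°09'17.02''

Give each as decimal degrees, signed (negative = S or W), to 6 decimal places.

1. -83.016250, 84.772039
2. 57.044508, -112.778589
3. -16.011083, -87.745139
4. -5.110556, -5.154728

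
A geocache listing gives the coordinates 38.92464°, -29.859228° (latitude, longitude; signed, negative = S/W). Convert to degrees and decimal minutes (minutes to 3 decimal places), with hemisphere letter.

Lat: minutes = (38.924640 − 38) × 60 = 55.47840
Longitude is negative → W; |value| = 29.859228
Longitude: minutes = (29.859228 − 29) × 60 = 51.55368

38° 55.478′ N, 29° 51.554′ W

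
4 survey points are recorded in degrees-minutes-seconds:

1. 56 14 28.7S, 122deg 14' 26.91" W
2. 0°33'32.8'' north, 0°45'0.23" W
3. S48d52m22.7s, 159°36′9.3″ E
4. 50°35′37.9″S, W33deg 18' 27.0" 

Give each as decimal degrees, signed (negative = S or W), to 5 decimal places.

Point 1:
  φ: 56° + 14/60 + 28.7/3600 = 56 + 0.233333 + 0.007972 = 56.241306
  S → negative
  λ: 122 + 14/60 + 26.91/3600 = 122.240808
  W → negative
Point 2:
  Lat: 0 + 33/60 + 32.8/3600 = 0.559111
  N → positive
  λ: 0 + 45/60 + 0.23/3600 = 0.750064
  W ⇒ negate
Point 3:
  Lat: 48 + 52/60 + 22.7/3600 = 48.872972
  S → negative
  Lon: 36′ + 9.3″ = 36.15500′; 159 + 36.15500/60 = 159.602583
  E ⇒ keep positive
Point 4:
  φ: 50° + 35/60 + 37.9/3600 = 50 + 0.583333 + 0.010528 = 50.593861
  hemisphere S, so the sign is −
  Longitude: 18′ + 27″ = 18.45000′; 33 + 18.45000/60 = 33.307500
  W → negative

1. -56.24131, -122.24081
2. 0.55911, -0.75006
3. -48.87297, 159.60258
4. -50.59386, -33.30750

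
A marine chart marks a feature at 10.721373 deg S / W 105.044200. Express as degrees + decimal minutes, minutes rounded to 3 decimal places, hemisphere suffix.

10° 43.282′ S, 105° 2.652′ W

Lat: 10° + 0.721373 × 60 = 10° 43.28238′
Longitude: fractional part 0.044200 → 2.65200 minutes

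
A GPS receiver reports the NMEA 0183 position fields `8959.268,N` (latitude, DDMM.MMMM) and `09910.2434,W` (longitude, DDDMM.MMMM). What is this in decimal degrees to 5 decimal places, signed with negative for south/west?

89.98780, -99.17072

Lat: degrees = first 2 digits = 89, minutes = 59.268; 89 + 59.268/60 = 89.987800
N → positive
λ: split at 3 digits → 099° and 10.2434′; 99 + 10.2434/60 = 99.170723
hemisphere W, so the sign is −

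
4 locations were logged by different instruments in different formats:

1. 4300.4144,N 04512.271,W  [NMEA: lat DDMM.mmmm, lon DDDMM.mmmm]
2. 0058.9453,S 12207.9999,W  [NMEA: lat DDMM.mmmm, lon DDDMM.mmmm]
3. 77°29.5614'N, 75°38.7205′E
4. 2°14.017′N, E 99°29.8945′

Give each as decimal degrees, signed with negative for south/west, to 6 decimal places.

Point 1:
  φ: degrees = first 2 digits = 43, minutes = 0.4144; 43 + 0.4144/60 = 43.0069067
  N ⇒ keep positive
  λ: split at 3 digits → 045° and 12.271′; 45 + 12.271/60 = 45.2045167
  W ⇒ negate
Point 2:
  Lat: split at 2 digits → 00° and 58.9453′; 0 + 58.9453/60 = 0.9824217
  hemisphere S, so the sign is −
  Longitude: split at 3 digits → 122° and 7.9999′; 122 + 7.9999/60 = 122.1333317
  W ⇒ negate
Point 3:
  φ: 29.5614′ = 0.492690°; total 77.4926900
  N ⇒ keep positive
  Lon: 38.7205′ = 0.645342°; total 75.6453417
  E → positive
Point 4:
  Latitude: 14.017′ = 0.233617°; total 2.2336167
  N → positive
  Lon: 29.8945′ = 0.498242°; total 99.4982417
  E ⇒ keep positive

1. 43.006907, -45.204517
2. -0.982422, -122.133332
3. 77.492690, 75.645342
4. 2.233617, 99.498242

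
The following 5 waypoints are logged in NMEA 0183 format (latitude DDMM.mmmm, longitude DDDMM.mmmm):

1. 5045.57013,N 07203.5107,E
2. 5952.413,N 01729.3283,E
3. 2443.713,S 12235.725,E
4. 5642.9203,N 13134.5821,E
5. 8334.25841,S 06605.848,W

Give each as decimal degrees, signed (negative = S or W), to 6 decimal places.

Point 1:
  Latitude: degrees = first 2 digits = 50, minutes = 45.57013; 50 + 45.57013/60 = 50.7595022
  N → positive
  λ: split at 3 digits → 072° and 3.5107′; 72 + 3.5107/60 = 72.0585117
  E → positive
Point 2:
  Lat: split at 2 digits → 59° and 52.413′; 59 + 52.413/60 = 59.8735500
  N ⇒ keep positive
  Lon: split at 3 digits → 017° and 29.3283′; 17 + 29.3283/60 = 17.4888050
  E ⇒ keep positive
Point 3:
  φ: split at 2 digits → 24° and 43.713′; 24 + 43.713/60 = 24.7285500
  S → negative
  λ: degrees = first 3 digits = 122, minutes = 35.725; 122 + 35.725/60 = 122.5954167
  E ⇒ keep positive
Point 4:
  Latitude: degrees = first 2 digits = 56, minutes = 42.9203; 56 + 42.9203/60 = 56.7153383
  N → positive
  Lon: degrees = first 3 digits = 131, minutes = 34.5821; 131 + 34.5821/60 = 131.5763683
  E → positive
Point 5:
  Latitude: degrees = first 2 digits = 83, minutes = 34.25841; 83 + 34.25841/60 = 83.5709735
  hemisphere S, so the sign is −
  Longitude: degrees = first 3 digits = 66, minutes = 5.848; 66 + 5.848/60 = 66.0974667
  W → negative

1. 50.759502, 72.058512
2. 59.873550, 17.488805
3. -24.728550, 122.595417
4. 56.715338, 131.576368
5. -83.570974, -66.097467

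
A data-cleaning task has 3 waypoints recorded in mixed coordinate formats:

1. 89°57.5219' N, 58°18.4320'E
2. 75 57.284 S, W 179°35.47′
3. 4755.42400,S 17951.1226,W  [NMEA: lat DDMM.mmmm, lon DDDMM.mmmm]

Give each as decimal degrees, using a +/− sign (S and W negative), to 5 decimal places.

Point 1:
  φ: 89 + 57.5219/60 = 89.958698
  N → positive
  Longitude: 58 + 18.432/60 = 58.307200
  E → positive
Point 2:
  φ: 75 + 57.284/60 = 75.954733
  S → negative
  Longitude: 35.47′ = 0.591167°; total 179.591167
  W → negative
Point 3:
  Latitude: split at 2 digits → 47° and 55.424′; 47 + 55.424/60 = 47.923733
  hemisphere S, so the sign is −
  Longitude: split at 3 digits → 179° and 51.1226′; 179 + 51.1226/60 = 179.852043
  W ⇒ negate

1. 89.95870, 58.30720
2. -75.95473, -179.59117
3. -47.92373, -179.85204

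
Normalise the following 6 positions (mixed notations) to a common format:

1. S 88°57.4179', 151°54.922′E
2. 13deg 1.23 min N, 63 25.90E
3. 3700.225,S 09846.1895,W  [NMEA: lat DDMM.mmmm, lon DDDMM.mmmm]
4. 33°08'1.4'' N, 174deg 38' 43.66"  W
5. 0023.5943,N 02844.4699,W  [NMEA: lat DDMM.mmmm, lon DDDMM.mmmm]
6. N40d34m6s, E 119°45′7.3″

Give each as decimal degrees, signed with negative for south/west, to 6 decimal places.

1. -88.956965, 151.915367
2. 13.020500, 63.431667
3. -37.003750, -98.769825
4. 33.133722, -174.645461
5. 0.393238, -28.741165
6. 40.568333, 119.752028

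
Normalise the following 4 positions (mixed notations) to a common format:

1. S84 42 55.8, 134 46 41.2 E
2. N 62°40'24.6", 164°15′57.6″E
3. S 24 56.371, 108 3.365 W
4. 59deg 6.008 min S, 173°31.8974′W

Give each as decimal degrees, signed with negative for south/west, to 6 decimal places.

Point 1:
  Latitude: 84 + 42/60 + 55.8/3600 = 84.7155000
  S → negative
  Lon: 134° + 46/60 + 41.2/3600 = 134 + 0.766667 + 0.011444 = 134.7781111
  E ⇒ keep positive
Point 2:
  Lat: 40′ + 24.6″ = 40.41000′; 62 + 40.41000/60 = 62.6735000
  N ⇒ keep positive
  Lon: 164° + 15/60 + 57.6/3600 = 164 + 0.250000 + 0.016000 = 164.2660000
  E ⇒ keep positive
Point 3:
  Lat: 24 + 56.371/60 = 24.9395167
  hemisphere S, so the sign is −
  Lon: 3.365′ = 0.056083°; total 108.0560833
  W → negative
Point 4:
  Lat: 59 + 6.008/60 = 59.1001333
  S → negative
  Longitude: 173 + 31.8974/60 = 173.5316233
  W → negative

1. -84.715500, 134.778111
2. 62.673500, 164.266000
3. -24.939517, -108.056083
4. -59.100133, -173.531623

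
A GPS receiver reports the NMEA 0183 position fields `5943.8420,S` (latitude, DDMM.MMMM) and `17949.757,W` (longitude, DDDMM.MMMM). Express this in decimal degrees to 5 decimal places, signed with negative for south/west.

-59.73070, -179.82928

Latitude: degrees = first 2 digits = 59, minutes = 43.842; 59 + 43.842/60 = 59.730700
S ⇒ negate
Lon: split at 3 digits → 179° and 49.757′; 179 + 49.757/60 = 179.829283
W ⇒ negate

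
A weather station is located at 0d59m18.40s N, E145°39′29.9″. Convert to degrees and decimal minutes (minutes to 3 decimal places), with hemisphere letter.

Lat: seconds/60 = 0.30667; minutes = 59 + 0.30667 = 59.30667
λ: 39 + 29.9/60 = 39.49833′

0° 59.307′ N, 145° 39.498′ E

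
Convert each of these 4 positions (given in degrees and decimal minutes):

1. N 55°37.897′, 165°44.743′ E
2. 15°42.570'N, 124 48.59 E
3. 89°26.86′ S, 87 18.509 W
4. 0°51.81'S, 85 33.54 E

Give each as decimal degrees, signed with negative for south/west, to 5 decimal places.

1. 55.63162, 165.74572
2. 15.70950, 124.80983
3. -89.44767, -87.30848
4. -0.86350, 85.55900

Point 1:
  Lat: 55 + 37.897/60 = 55.631617
  N → positive
  Lon: 44.743′ = 0.745717°; total 165.745717
  E ⇒ keep positive
Point 2:
  Latitude: 15 + 42.57/60 = 15.709500
  N ⇒ keep positive
  Longitude: 124 + 48.59/60 = 124.809833
  E → positive
Point 3:
  Lat: 89 + 26.86/60 = 89.447667
  hemisphere S, so the sign is −
  Longitude: 18.509′ = 0.308483°; total 87.308483
  W → negative
Point 4:
  Latitude: 51.81′ = 0.863500°; total 0.863500
  hemisphere S, so the sign is −
  Lon: 85 + 33.54/60 = 85.559000
  E ⇒ keep positive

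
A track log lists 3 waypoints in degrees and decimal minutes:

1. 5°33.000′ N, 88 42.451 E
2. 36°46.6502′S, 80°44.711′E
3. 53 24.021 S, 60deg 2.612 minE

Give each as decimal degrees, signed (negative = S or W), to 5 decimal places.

1. 5.55000, 88.70752
2. -36.77750, 80.74518
3. -53.40035, 60.04353

Point 1:
  Lat: 33′ = 0.550000°; total 5.550000
  N → positive
  Lon: 42.451′ = 0.707517°; total 88.707517
  E → positive
Point 2:
  Latitude: 46.6502′ = 0.777503°; total 36.777503
  S → negative
  λ: 80 + 44.711/60 = 80.745183
  E ⇒ keep positive
Point 3:
  Lat: 53 + 24.021/60 = 53.400350
  S ⇒ negate
  Lon: 2.612′ = 0.043533°; total 60.043533
  E ⇒ keep positive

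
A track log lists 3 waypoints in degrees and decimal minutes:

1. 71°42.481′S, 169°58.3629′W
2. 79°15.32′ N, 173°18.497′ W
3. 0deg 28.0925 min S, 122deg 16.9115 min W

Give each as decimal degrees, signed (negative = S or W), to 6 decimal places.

Point 1:
  Lat: 71 + 42.481/60 = 71.7080167
  S ⇒ negate
  Longitude: 169 + 58.3629/60 = 169.9727150
  W ⇒ negate
Point 2:
  Lat: 15.32′ = 0.255333°; total 79.2553333
  N → positive
  Longitude: 173 + 18.497/60 = 173.3082833
  W → negative
Point 3:
  Lat: 0 + 28.0925/60 = 0.4682083
  S → negative
  λ: 122 + 16.9115/60 = 122.2818583
  W → negative

1. -71.708017, -169.972715
2. 79.255333, -173.308283
3. -0.468208, -122.281858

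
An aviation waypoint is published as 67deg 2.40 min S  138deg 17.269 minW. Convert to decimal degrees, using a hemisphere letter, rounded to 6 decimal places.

67.040000° S, 138.287817° W

φ: 67 + 2.4/60 = 67.0400000
Lon: 17.269′ = 0.287817°; total 138.2878167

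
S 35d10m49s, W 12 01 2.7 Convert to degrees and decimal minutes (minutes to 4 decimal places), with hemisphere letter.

35° 10.8167′ S, 12° 1.0450′ W

Lat: seconds/60 = 0.81667; minutes = 10 + 0.81667 = 10.816667
λ: 1 + 2.7/60 = 1.045000′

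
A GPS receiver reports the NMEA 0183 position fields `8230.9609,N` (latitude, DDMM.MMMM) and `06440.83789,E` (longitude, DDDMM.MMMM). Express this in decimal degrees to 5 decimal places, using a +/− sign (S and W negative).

82.51602, 64.68063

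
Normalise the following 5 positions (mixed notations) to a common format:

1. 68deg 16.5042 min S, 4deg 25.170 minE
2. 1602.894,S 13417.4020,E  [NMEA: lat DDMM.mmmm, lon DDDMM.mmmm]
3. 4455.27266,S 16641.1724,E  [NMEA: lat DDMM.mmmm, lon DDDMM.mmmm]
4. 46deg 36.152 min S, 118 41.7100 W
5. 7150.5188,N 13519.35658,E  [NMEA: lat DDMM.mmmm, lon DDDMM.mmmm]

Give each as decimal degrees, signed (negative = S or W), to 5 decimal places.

Point 1:
  φ: 16.5042′ = 0.275070°; total 68.275070
  S → negative
  λ: 25.17′ = 0.419500°; total 4.419500
  E → positive
Point 2:
  Latitude: degrees = first 2 digits = 16, minutes = 2.894; 16 + 2.894/60 = 16.048233
  S → negative
  Lon: degrees = first 3 digits = 134, minutes = 17.402; 134 + 17.402/60 = 134.290033
  E → positive
Point 3:
  φ: split at 2 digits → 44° and 55.27266′; 44 + 55.27266/60 = 44.921211
  S ⇒ negate
  Longitude: split at 3 digits → 166° and 41.1724′; 166 + 41.1724/60 = 166.686207
  E → positive
Point 4:
  Latitude: 46 + 36.152/60 = 46.602533
  hemisphere S, so the sign is −
  Longitude: 118 + 41.71/60 = 118.695167
  hemisphere W, so the sign is −
Point 5:
  Latitude: split at 2 digits → 71° and 50.5188′; 71 + 50.5188/60 = 71.841980
  N → positive
  λ: split at 3 digits → 135° and 19.35658′; 135 + 19.35658/60 = 135.322610
  E ⇒ keep positive

1. -68.27507, 4.41950
2. -16.04823, 134.29003
3. -44.92121, 166.68621
4. -46.60253, -118.69517
5. 71.84198, 135.32261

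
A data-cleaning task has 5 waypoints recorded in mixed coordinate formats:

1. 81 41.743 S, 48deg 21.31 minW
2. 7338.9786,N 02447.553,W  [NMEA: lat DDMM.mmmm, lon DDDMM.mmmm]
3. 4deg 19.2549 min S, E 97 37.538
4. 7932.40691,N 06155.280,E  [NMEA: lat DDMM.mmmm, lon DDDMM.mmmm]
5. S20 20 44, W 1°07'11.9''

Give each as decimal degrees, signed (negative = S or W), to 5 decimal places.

1. -81.69572, -48.35517
2. 73.64964, -24.79255
3. -4.32092, 97.62563
4. 79.54012, 61.92133
5. -20.34556, -1.11997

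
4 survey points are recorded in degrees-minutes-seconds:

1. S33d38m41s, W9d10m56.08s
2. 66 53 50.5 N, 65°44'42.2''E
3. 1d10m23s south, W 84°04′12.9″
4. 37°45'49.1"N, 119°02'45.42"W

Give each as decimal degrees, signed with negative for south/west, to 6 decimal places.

1. -33.644722, -9.182244
2. 66.897361, 65.745056
3. -1.173056, -84.070250
4. 37.763639, -119.045950

Point 1:
  Lat: 38′ + 41″ = 38.68333′; 33 + 38.68333/60 = 33.6447222
  S ⇒ negate
  Lon: 9° + 10/60 + 56.08/3600 = 9 + 0.166667 + 0.015578 = 9.1822444
  W → negative
Point 2:
  φ: 66 + 53/60 + 50.5/3600 = 66.8973611
  N ⇒ keep positive
  Longitude: 65 + 44/60 + 42.2/3600 = 65.7450556
  E → positive
Point 3:
  φ: 10′ + 23″ = 10.38333′; 1 + 10.38333/60 = 1.1730556
  S ⇒ negate
  λ: 84° + 4/60 + 12.9/3600 = 84 + 0.066667 + 0.003583 = 84.0702500
  W ⇒ negate
Point 4:
  Lat: 37° + 45/60 + 49.1/3600 = 37 + 0.750000 + 0.013639 = 37.7636389
  N ⇒ keep positive
  Longitude: 2′ + 45.42″ = 2.75700′; 119 + 2.75700/60 = 119.0459500
  W ⇒ negate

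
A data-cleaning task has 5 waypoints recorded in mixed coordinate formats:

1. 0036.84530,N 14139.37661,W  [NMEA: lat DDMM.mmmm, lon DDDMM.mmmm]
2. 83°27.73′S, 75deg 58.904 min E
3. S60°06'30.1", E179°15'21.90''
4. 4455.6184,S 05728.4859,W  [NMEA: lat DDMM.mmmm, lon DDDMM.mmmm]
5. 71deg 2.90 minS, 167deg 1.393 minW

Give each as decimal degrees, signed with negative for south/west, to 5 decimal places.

Point 1:
  Lat: degrees = first 2 digits = 0, minutes = 36.8453; 0 + 36.8453/60 = 0.614088
  N → positive
  λ: split at 3 digits → 141° and 39.37661′; 141 + 39.37661/60 = 141.656277
  W → negative
Point 2:
  Latitude: 27.73′ = 0.462167°; total 83.462167
  S → negative
  Lon: 75 + 58.904/60 = 75.981733
  E → positive
Point 3:
  φ: 6′ + 30.1″ = 6.50167′; 60 + 6.50167/60 = 60.108361
  S → negative
  λ: 15′ + 21.9″ = 15.36500′; 179 + 15.36500/60 = 179.256083
  E → positive
Point 4:
  φ: degrees = first 2 digits = 44, minutes = 55.6184; 44 + 55.6184/60 = 44.926973
  S → negative
  Lon: degrees = first 3 digits = 57, minutes = 28.4859; 57 + 28.4859/60 = 57.474765
  W ⇒ negate
Point 5:
  Latitude: 71 + 2.9/60 = 71.048333
  S → negative
  Lon: 167 + 1.393/60 = 167.023217
  W → negative

1. 0.61409, -141.65628
2. -83.46217, 75.98173
3. -60.10836, 179.25608
4. -44.92697, -57.47477
5. -71.04833, -167.02322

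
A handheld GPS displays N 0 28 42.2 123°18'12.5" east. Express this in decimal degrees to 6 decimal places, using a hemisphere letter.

0.478389° N, 123.303472° E

Latitude: 0 + 28/60 + 42.2/3600 = 0.4783889
λ: 123 + 18/60 + 12.5/3600 = 123.3034722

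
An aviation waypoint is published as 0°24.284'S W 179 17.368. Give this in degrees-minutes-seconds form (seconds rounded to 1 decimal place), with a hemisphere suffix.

φ: 24.28400′ → 24′ and 0.28400 × 60 = 17.040″
Lon: 17.36800′ → 17′ and 0.36800 × 60 = 22.080″

0°24′17.0″ S, 179°17′22.1″ W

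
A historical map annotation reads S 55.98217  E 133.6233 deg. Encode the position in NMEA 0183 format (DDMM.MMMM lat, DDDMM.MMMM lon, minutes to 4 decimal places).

5558.9302,S / 13337.3980,E

Latitude: minutes = (55.982170 − 55) × 60 = 58.930200
Longitude: fractional part 0.623300 → 37.398000 minutes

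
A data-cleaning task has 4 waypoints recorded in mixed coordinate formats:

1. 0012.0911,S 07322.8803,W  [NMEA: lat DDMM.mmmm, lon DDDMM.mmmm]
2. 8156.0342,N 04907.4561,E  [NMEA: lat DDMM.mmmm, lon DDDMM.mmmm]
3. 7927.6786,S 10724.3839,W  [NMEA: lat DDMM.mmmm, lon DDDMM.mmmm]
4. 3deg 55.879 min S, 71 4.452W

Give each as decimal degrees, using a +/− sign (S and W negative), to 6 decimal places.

1. -0.201518, -73.381338
2. 81.933903, 49.124268
3. -79.461310, -107.406398
4. -3.931317, -71.074200

Point 1:
  φ: degrees = first 2 digits = 0, minutes = 12.0911; 0 + 12.0911/60 = 0.2015183
  S ⇒ negate
  λ: degrees = first 3 digits = 73, minutes = 22.8803; 73 + 22.8803/60 = 73.3813383
  hemisphere W, so the sign is −
Point 2:
  Lat: split at 2 digits → 81° and 56.0342′; 81 + 56.0342/60 = 81.9339033
  N → positive
  Longitude: degrees = first 3 digits = 49, minutes = 7.4561; 49 + 7.4561/60 = 49.1242683
  E → positive
Point 3:
  Latitude: split at 2 digits → 79° and 27.6786′; 79 + 27.6786/60 = 79.4613100
  S → negative
  λ: degrees = first 3 digits = 107, minutes = 24.3839; 107 + 24.3839/60 = 107.4063983
  W ⇒ negate
Point 4:
  Lat: 3 + 55.879/60 = 3.9313167
  S ⇒ negate
  λ: 4.452′ = 0.074200°; total 71.0742000
  W ⇒ negate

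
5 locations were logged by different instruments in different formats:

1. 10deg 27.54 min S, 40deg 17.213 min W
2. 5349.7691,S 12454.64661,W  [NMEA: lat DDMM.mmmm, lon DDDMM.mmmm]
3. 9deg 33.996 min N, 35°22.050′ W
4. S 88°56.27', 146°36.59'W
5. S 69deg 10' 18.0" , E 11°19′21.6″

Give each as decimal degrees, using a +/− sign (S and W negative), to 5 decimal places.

Point 1:
  Lat: 10 + 27.54/60 = 10.459000
  hemisphere S, so the sign is −
  Longitude: 17.213′ = 0.286883°; total 40.286883
  W ⇒ negate
Point 2:
  Latitude: split at 2 digits → 53° and 49.7691′; 53 + 49.7691/60 = 53.829485
  hemisphere S, so the sign is −
  Lon: split at 3 digits → 124° and 54.64661′; 124 + 54.64661/60 = 124.910777
  W → negative
Point 3:
  φ: 9 + 33.996/60 = 9.566600
  N → positive
  Lon: 22.05′ = 0.367500°; total 35.367500
  W ⇒ negate
Point 4:
  Latitude: 88 + 56.27/60 = 88.937833
  hemisphere S, so the sign is −
  λ: 36.59′ = 0.609833°; total 146.609833
  hemisphere W, so the sign is −
Point 5:
  φ: 69° + 10/60 + 18/3600 = 69 + 0.166667 + 0.005000 = 69.171667
  S → negative
  Lon: 19′ + 21.6″ = 19.36000′; 11 + 19.36000/60 = 11.322667
  E ⇒ keep positive

1. -10.45900, -40.28688
2. -53.82949, -124.91078
3. 9.56660, -35.36750
4. -88.93783, -146.60983
5. -69.17167, 11.32267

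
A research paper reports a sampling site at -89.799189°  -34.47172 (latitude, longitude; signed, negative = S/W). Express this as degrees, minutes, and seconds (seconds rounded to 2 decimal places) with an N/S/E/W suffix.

Latitude is negative → S; |value| = 89.799189
Lat: whole degrees 89; 47.95134′ → 47′ and 57.0804″
Longitude is negative → W; |value| = 34.471720
λ: 0.471720 × 60 = 28.30320′ → 28′, remainder × 60 = 18.1920″

89°47′57.08″ S, 34°28′18.19″ W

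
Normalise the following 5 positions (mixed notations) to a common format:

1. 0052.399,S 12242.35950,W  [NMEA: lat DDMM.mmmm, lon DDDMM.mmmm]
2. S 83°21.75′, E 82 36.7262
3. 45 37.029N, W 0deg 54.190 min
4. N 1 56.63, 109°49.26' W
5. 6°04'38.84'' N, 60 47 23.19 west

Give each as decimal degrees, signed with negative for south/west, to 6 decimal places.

1. -0.873317, -122.705992
2. -83.362500, 82.612103
3. 45.617150, -0.903167
4. 1.943833, -109.821000
5. 6.077456, -60.789775

Point 1:
  Latitude: split at 2 digits → 00° and 52.399′; 0 + 52.399/60 = 0.8733167
  S → negative
  Lon: degrees = first 3 digits = 122, minutes = 42.3595; 122 + 42.3595/60 = 122.7059917
  W ⇒ negate
Point 2:
  Latitude: 83 + 21.75/60 = 83.3625000
  S ⇒ negate
  Longitude: 82 + 36.7262/60 = 82.6121033
  E ⇒ keep positive
Point 3:
  Latitude: 37.029′ = 0.617150°; total 45.6171500
  N → positive
  Longitude: 0 + 54.19/60 = 0.9031667
  hemisphere W, so the sign is −
Point 4:
  Lat: 1 + 56.63/60 = 1.9438333
  N → positive
  Lon: 49.26′ = 0.821000°; total 109.8210000
  hemisphere W, so the sign is −
Point 5:
  Latitude: 6° + 4/60 + 38.84/3600 = 6 + 0.066667 + 0.010789 = 6.0774556
  N → positive
  λ: 60° + 47/60 + 23.19/3600 = 60 + 0.783333 + 0.006442 = 60.7897750
  W ⇒ negate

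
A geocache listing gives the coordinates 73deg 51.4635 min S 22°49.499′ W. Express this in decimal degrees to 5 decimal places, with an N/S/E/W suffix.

Latitude: 73 + 51.4635/60 = 73.857725
Lon: 22 + 49.499/60 = 22.824983

73.85773° S, 22.82498° W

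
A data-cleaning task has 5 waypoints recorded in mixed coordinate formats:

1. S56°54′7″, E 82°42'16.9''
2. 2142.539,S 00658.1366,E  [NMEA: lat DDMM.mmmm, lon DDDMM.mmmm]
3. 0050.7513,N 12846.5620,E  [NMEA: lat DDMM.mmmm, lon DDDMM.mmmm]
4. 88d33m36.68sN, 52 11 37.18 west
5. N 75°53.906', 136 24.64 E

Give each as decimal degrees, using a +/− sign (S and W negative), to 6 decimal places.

Point 1:
  Latitude: 56° + 54/60 + 7/3600 = 56 + 0.900000 + 0.001944 = 56.9019444
  hemisphere S, so the sign is −
  λ: 42′ + 16.9″ = 42.28167′; 82 + 42.28167/60 = 82.7046944
  E ⇒ keep positive
Point 2:
  Lat: split at 2 digits → 21° and 42.539′; 21 + 42.539/60 = 21.7089833
  hemisphere S, so the sign is −
  λ: split at 3 digits → 006° and 58.1366′; 6 + 58.1366/60 = 6.9689433
  E → positive
Point 3:
  Latitude: degrees = first 2 digits = 0, minutes = 50.7513; 0 + 50.7513/60 = 0.8458550
  N → positive
  Lon: degrees = first 3 digits = 128, minutes = 46.562; 128 + 46.562/60 = 128.7760333
  E ⇒ keep positive
Point 4:
  φ: 88° + 33/60 + 36.68/3600 = 88 + 0.550000 + 0.010189 = 88.5601889
  N → positive
  Longitude: 52° + 11/60 + 37.18/3600 = 52 + 0.183333 + 0.010328 = 52.1936611
  W ⇒ negate
Point 5:
  Lat: 75 + 53.906/60 = 75.8984333
  N → positive
  Lon: 136 + 24.64/60 = 136.4106667
  E → positive

1. -56.901944, 82.704694
2. -21.708983, 6.968943
3. 0.845855, 128.776033
4. 88.560189, -52.193661
5. 75.898433, 136.410667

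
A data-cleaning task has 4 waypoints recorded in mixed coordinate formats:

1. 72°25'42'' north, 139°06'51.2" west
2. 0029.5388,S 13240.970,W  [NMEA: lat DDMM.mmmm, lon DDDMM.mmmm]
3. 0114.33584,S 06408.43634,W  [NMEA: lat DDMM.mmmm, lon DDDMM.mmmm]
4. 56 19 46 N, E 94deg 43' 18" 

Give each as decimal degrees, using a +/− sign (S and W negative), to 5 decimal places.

Point 1:
  Latitude: 72° + 25/60 + 42/3600 = 72 + 0.416667 + 0.011667 = 72.428333
  N ⇒ keep positive
  Longitude: 139 + 6/60 + 51.2/3600 = 139.114222
  hemisphere W, so the sign is −
Point 2:
  φ: split at 2 digits → 00° and 29.5388′; 0 + 29.5388/60 = 0.492313
  hemisphere S, so the sign is −
  λ: degrees = first 3 digits = 132, minutes = 40.97; 132 + 40.97/60 = 132.682833
  hemisphere W, so the sign is −
Point 3:
  Lat: split at 2 digits → 01° and 14.33584′; 1 + 14.33584/60 = 1.238931
  hemisphere S, so the sign is −
  Lon: split at 3 digits → 064° and 8.43634′; 64 + 8.43634/60 = 64.140606
  W → negative
Point 4:
  Lat: 19′ + 46″ = 19.76667′; 56 + 19.76667/60 = 56.329444
  N → positive
  λ: 94 + 43/60 + 18/3600 = 94.721667
  E → positive

1. 72.42833, -139.11422
2. -0.49231, -132.68283
3. -1.23893, -64.14061
4. 56.32944, 94.72167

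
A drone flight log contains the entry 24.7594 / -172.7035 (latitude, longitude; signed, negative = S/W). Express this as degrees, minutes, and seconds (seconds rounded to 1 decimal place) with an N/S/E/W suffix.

24°45′33.8″ N, 172°42′12.6″ W

φ: whole degrees 24; 45.56400′ → 45′ and 33.840″
Longitude is negative → W; |value| = 172.703500
Longitude: whole degrees 172; 42.21000′ → 42′ and 12.600″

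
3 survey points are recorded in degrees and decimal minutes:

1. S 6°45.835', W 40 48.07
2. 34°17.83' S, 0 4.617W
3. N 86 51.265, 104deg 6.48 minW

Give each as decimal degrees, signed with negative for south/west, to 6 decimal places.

1. -6.763917, -40.801167
2. -34.297167, -0.076950
3. 86.854417, -104.108000

Point 1:
  Lat: 6 + 45.835/60 = 6.7639167
  hemisphere S, so the sign is −
  Longitude: 40 + 48.07/60 = 40.8011667
  hemisphere W, so the sign is −
Point 2:
  Lat: 17.83′ = 0.297167°; total 34.2971667
  S → negative
  Longitude: 4.617′ = 0.076950°; total 0.0769500
  W ⇒ negate
Point 3:
  Latitude: 51.265′ = 0.854417°; total 86.8544167
  N ⇒ keep positive
  Longitude: 104 + 6.48/60 = 104.1080000
  hemisphere W, so the sign is −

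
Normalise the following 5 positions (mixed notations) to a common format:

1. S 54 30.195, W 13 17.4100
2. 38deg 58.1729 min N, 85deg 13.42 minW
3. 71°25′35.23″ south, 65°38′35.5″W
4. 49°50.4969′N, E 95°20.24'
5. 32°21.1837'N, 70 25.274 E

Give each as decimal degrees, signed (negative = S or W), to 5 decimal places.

1. -54.50325, -13.29017
2. 38.96955, -85.22367
3. -71.42645, -65.64319
4. 49.84162, 95.33733
5. 32.35306, 70.42123

Point 1:
  Lat: 30.195′ = 0.503250°; total 54.503250
  S → negative
  Lon: 13 + 17.41/60 = 13.290167
  W → negative
Point 2:
  Lat: 38 + 58.1729/60 = 38.969548
  N → positive
  Longitude: 13.42′ = 0.223667°; total 85.223667
  W ⇒ negate
Point 3:
  φ: 71° + 25/60 + 35.23/3600 = 71 + 0.416667 + 0.009786 = 71.426453
  hemisphere S, so the sign is −
  Longitude: 65 + 38/60 + 35.5/3600 = 65.643194
  hemisphere W, so the sign is −
Point 4:
  Lat: 50.4969′ = 0.841615°; total 49.841615
  N ⇒ keep positive
  Lon: 20.24′ = 0.337333°; total 95.337333
  E → positive
Point 5:
  Latitude: 32 + 21.1837/60 = 32.353062
  N → positive
  λ: 25.274′ = 0.421233°; total 70.421233
  E → positive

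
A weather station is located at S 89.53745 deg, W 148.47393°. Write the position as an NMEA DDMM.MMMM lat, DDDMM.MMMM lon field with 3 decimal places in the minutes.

8932.247,S / 14828.436,W

φ: 89° + 0.537450 × 60 = 89° 32.24700′
Longitude: minutes = (148.473930 − 148) × 60 = 28.43580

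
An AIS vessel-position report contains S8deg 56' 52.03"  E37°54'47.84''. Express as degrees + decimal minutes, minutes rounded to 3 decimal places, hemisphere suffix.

8° 56.867′ S, 37° 54.797′ E

Lat: 56 + 52.03/60 = 56.86717′
Lon: 54 + 47.84/60 = 54.79733′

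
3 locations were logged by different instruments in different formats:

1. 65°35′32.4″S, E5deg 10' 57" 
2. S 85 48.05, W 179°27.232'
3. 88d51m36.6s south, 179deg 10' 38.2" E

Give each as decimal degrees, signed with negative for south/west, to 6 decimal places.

Point 1:
  Latitude: 35′ + 32.4″ = 35.54000′; 65 + 35.54000/60 = 65.5923333
  hemisphere S, so the sign is −
  Lon: 10′ + 57″ = 10.95000′; 5 + 10.95000/60 = 5.1825000
  E → positive
Point 2:
  Latitude: 85 + 48.05/60 = 85.8008333
  S → negative
  Lon: 179 + 27.232/60 = 179.4538667
  hemisphere W, so the sign is −
Point 3:
  Latitude: 51′ + 36.6″ = 51.61000′; 88 + 51.61000/60 = 88.8601667
  S ⇒ negate
  λ: 10′ + 38.2″ = 10.63667′; 179 + 10.63667/60 = 179.1772778
  E ⇒ keep positive

1. -65.592333, 5.182500
2. -85.800833, -179.453867
3. -88.860167, 179.177278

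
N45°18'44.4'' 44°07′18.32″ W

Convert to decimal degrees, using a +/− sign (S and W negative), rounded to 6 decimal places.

45.312333, -44.121756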